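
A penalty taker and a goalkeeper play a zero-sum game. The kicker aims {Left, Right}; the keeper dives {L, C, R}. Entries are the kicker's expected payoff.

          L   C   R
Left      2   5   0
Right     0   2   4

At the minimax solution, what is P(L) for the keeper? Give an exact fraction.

Row minima: Left → 0, Right → 0; maximin = 0.
Column maxima: L → 2, C → 5, R → 4; minimax = 2.
0 ≠ 2, so there is no saddle point; optimal play is mixed.
C is strictly dominated by L (it gives the kicker strictly more in every row), so the keeper never plays it.
On the remaining 2×2 (Left, Right vs L, R):
Let the kicker play Left with probability p. Expected payoff against L: 2p + 0(1−p) = 2p; against R: 0p + 4(1−p) = −4p + 4.
Setting these equal: 2p = −4p + 4 ⇒ 6p = 4 ⇒ p = 2/3, and the value is (2)·(2/3) = 4/3.
For the keeper: with q = P(L), equating Left's and Right's payoffs gives 2q = −4q + 4 ⇒ q = 2/3.

2/3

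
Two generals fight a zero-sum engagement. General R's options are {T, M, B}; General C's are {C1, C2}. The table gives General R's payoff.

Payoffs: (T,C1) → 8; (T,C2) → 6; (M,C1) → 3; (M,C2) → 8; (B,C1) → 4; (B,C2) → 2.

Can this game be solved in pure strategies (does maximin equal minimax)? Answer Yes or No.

No

Row minima: T → 6, M → 3, B → 2; maximin = 6.
Column maxima: C1 → 8, C2 → 8; minimax = 8.
6 ≠ 8, so no pure-strategy equilibrium exists.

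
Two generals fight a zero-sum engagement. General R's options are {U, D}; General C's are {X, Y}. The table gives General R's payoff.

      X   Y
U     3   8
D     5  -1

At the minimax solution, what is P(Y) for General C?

2/11

Row minima: U → 3, D → -1; maximin = 3.
Column maxima: X → 5, Y → 8; minimax = 5.
3 ≠ 5, so there is no saddle point; optimal play is mixed.
Let General R play U with probability p. Expected payoff against X: 3p + 5(1−p) = −2p + 5; against Y: 8p + (-1)(1−p) = 9p − 1.
Setting these equal: −2p + 5 = 9p − 1 ⇒ −11p = -6 ⇒ p = 6/11, and the value is (-2)·(6/11) + 5 = 43/11.
For General C: with q = P(X), equating U's and D's payoffs gives −5q + 8 = 6q − 1 ⇒ q = 9/11.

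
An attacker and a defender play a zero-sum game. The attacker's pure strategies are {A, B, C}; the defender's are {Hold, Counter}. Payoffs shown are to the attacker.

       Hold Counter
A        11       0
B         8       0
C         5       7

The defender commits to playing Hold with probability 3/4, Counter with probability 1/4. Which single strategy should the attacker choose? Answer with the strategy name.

A

Expected payoff of A: (3/4)·11 + (1/4)·0 = 33/4.
Expected payoff of B: (3/4)·8 + (1/4)·0 = 6.
Expected payoff of C: (3/4)·5 + (1/4)·7 = 11/2.
The largest is 33/4, so the attacker's best response is A.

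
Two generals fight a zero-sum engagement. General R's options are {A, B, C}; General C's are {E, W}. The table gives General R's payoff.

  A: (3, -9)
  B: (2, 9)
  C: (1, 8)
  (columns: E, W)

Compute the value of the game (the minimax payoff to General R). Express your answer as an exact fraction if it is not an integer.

45/19

Row minima: A → -9, B → 2, C → 1; maximin = 2.
Column maxima: E → 3, W → 9; minimax = 3.
2 ≠ 3, so there is no saddle point; optimal play is mixed.
C is strictly dominated by B, so General R never plays it.
On the remaining 2×2 (A, B vs E, W):
Let General R play A with probability p. Expected payoff against E: 3p + 2(1−p) = p + 2; against W: (-9)p + 9(1−p) = −18p + 9.
Setting these equal: p + 2 = −18p + 9 ⇒ 19p = 7 ⇒ p = 7/19, and the value is (1)·(7/19) + 2 = 45/19.
For General C: with q = P(E), equating A's and B's payoffs gives 12q − 9 = −7q + 9 ⇒ q = 18/19.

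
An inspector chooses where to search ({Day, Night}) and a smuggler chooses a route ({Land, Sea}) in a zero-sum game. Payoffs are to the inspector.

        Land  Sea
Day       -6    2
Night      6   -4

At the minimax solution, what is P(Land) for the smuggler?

Row minima: Day → -6, Night → -4; maximin = -4.
Column maxima: Land → 6, Sea → 2; minimax = 2.
-4 ≠ 2, so there is no saddle point; optimal play is mixed.
Let the inspector play Day with probability p. Expected payoff against Land: (-6)p + 6(1−p) = −12p + 6; against Sea: 2p + (-4)(1−p) = 6p − 4.
Setting these equal: −12p + 6 = 6p − 4 ⇒ −18p = -10 ⇒ p = 5/9, and the value is (-12)·(5/9) + 6 = -2/3.
For the smuggler: with q = P(Land), equating Day's and Night's payoffs gives −8q + 2 = 10q − 4 ⇒ q = 1/3.

1/3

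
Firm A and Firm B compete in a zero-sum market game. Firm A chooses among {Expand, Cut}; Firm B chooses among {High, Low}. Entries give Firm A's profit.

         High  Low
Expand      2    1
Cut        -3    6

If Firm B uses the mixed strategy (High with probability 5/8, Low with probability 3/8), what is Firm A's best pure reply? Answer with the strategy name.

Expand

Expected payoff of Expand: (5/8)·2 + (3/8)·1 = 13/8.
Expected payoff of Cut: (5/8)·(-3) + (3/8)·6 = 3/8.
The largest is 13/8, so Firm A's best response is Expand.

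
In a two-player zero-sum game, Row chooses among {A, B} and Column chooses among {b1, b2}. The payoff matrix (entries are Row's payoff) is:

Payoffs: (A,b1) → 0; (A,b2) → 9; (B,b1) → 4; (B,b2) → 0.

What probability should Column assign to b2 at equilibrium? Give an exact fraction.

4/13

Row minima: A → 0, B → 0; maximin = 0.
Column maxima: b1 → 4, b2 → 9; minimax = 4.
0 ≠ 4, so there is no saddle point; optimal play is mixed.
Let Row play A with probability p. Expected payoff against b1: 0p + 4(1−p) = −4p + 4; against b2: 9p + 0(1−p) = 9p.
Setting these equal: −4p + 4 = 9p ⇒ −13p = -4 ⇒ p = 4/13, and the value is (-4)·(4/13) + 4 = 36/13.
For Column: with q = P(b1), equating A's and B's payoffs gives −9q + 9 = 4q ⇒ q = 9/13.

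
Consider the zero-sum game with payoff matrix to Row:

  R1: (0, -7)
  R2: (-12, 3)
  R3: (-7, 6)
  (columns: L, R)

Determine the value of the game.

-49/20

Row minima: R1 → -7, R2 → -12, R3 → -7; maximin = -7.
Column maxima: L → 0, R → 6; minimax = 0.
-7 ≠ 0, so there is no saddle point; optimal play is mixed.
R2 is strictly dominated by R3, so Row never plays it.
On the remaining 2×2 (R1, R3 vs L, R):
Let Row play R1 with probability p. Expected payoff against L: 0p + (-7)(1−p) = 7p − 7; against R: (-7)p + 6(1−p) = −13p + 6.
Setting these equal: 7p − 7 = −13p + 6 ⇒ 20p = 13 ⇒ p = 13/20, and the value is (7)·(13/20) − 7 = -49/20.
For Column: with q = P(L), equating R1's and R3's payoffs gives 7q − 7 = −13q + 6 ⇒ q = 13/20.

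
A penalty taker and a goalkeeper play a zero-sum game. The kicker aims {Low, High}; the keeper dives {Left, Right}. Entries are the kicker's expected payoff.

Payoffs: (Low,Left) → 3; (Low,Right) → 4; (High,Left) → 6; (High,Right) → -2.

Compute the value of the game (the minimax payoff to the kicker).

10/3

Row minima: Low → 3, High → -2; maximin = 3.
Column maxima: Left → 6, Right → 4; minimax = 4.
3 ≠ 4, so there is no saddle point; optimal play is mixed.
Let the kicker play Low with probability p. Expected payoff against Left: 3p + 6(1−p) = −3p + 6; against Right: 4p + (-2)(1−p) = 6p − 2.
Setting these equal: −3p + 6 = 6p − 2 ⇒ −9p = -8 ⇒ p = 8/9, and the value is (-3)·(8/9) + 6 = 10/3.
For the keeper: with q = P(Left), equating Low's and High's payoffs gives −q + 4 = 8q − 2 ⇒ q = 2/3.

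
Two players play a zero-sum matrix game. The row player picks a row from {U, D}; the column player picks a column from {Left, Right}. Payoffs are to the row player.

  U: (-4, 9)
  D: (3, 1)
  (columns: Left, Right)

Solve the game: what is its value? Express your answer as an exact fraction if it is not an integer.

31/15

Row minima: U → -4, D → 1; maximin = 1.
Column maxima: Left → 3, Right → 9; minimax = 3.
1 ≠ 3, so there is no saddle point; optimal play is mixed.
Let the row player play U with probability p. Expected payoff against Left: (-4)p + 3(1−p) = −7p + 3; against Right: 9p + 1(1−p) = 8p + 1.
Setting these equal: −7p + 3 = 8p + 1 ⇒ −15p = -2 ⇒ p = 2/15, and the value is (-7)·(2/15) + 3 = 31/15.
For the column player: with q = P(Left), equating U's and D's payoffs gives −13q + 9 = 2q + 1 ⇒ q = 8/15.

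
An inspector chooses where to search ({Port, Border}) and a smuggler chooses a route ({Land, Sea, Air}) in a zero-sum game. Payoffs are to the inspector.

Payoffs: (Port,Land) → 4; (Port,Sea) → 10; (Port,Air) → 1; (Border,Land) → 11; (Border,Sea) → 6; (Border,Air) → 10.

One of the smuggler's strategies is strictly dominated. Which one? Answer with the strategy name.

Land

Air holds the inspector's payoff strictly below Land in every row: 1 < 4, 10 < 11.
So Land is strictly dominated for the smuggler.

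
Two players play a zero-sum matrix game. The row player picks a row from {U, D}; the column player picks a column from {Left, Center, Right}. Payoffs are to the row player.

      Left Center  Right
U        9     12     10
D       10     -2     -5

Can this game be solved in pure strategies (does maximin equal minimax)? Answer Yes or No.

No

Row minima: U → 9, D → -5; maximin = 9.
Column maxima: Left → 10, Center → 12, Right → 10; minimax = 10.
9 ≠ 10, so no pure-strategy equilibrium exists.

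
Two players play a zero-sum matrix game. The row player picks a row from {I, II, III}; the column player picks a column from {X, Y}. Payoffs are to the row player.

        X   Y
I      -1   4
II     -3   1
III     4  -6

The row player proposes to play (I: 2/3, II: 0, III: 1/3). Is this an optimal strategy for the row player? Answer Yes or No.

Against X this mix gives (2/3)·(-1) + (1/3)·4 = 2/3.
Against Y this mix gives (2/3)·4 + (1/3)·(-6) = 2/3.
All of the column player's active replies (X, Y) yield 2/3, and no column does worse for the row player. The mix makes the column player indifferent and guarantees 2/3, so it is optimal.

Yes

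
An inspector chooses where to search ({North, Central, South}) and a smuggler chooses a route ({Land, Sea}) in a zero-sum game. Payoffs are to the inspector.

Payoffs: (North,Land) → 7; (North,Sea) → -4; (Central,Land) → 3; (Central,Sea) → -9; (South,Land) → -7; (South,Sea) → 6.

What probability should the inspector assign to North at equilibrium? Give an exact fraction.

13/24

Row minima: North → -4, Central → -9, South → -7; maximin = -4.
Column maxima: Land → 7, Sea → 6; minimax = 6.
-4 ≠ 6, so there is no saddle point; optimal play is mixed.
Central is strictly dominated by North, so the inspector never plays it.
On the remaining 2×2 (North, South vs Land, Sea):
Let the inspector play North with probability p. Expected payoff against Land: 7p + (-7)(1−p) = 14p − 7; against Sea: (-4)p + 6(1−p) = −10p + 6.
Setting these equal: 14p − 7 = −10p + 6 ⇒ 24p = 13 ⇒ p = 13/24, and the value is (14)·(13/24) − 7 = 7/12.
For the smuggler: with q = P(Land), equating North's and South's payoffs gives 11q − 4 = −13q + 6 ⇒ q = 5/12.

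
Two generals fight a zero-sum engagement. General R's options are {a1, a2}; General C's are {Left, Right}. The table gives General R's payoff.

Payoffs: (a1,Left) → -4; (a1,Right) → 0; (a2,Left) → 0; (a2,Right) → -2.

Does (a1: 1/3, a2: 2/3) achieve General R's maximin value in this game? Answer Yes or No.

Against Left this mix gives (1/3)·(-4) + (2/3)·0 = -4/3.
Against Right this mix gives (1/3)·0 + (2/3)·(-2) = -4/3.
All of General C's active replies (Left, Right) yield -4/3, and no column does worse for General R. The mix makes General C indifferent and guarantees -4/3, so it is optimal.

Yes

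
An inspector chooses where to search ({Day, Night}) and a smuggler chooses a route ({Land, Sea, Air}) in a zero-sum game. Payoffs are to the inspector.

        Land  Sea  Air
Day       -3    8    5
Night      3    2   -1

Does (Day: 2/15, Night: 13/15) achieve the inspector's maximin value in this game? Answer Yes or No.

No

Against Land this mix gives (2/15)·(-3) + (13/15)·3 = 11/5.
Against Sea this mix gives (2/15)·8 + (13/15)·2 = 14/5.
Against Air this mix gives (2/15)·5 + (13/15)·(-1) = -1/5.
The smuggler will play Air, holding the inspector to -1/5. Shifting weight toward the row that does better against Air would raise this floor (the equalizing mix achieves 1 against both Air and Land), so the proposed strategy is not optimal.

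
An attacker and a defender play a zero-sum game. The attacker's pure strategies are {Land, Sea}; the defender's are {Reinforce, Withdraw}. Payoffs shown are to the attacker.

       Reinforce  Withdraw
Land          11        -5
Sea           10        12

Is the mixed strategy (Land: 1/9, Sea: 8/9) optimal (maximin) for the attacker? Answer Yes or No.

Against Reinforce this mix gives (1/9)·11 + (8/9)·10 = 91/9.
Against Withdraw this mix gives (1/9)·(-5) + (8/9)·12 = 91/9.
All of the defender's active replies (Reinforce, Withdraw) yield 91/9, and no column does worse for the attacker. The mix makes the defender indifferent and guarantees 91/9, so it is optimal.

Yes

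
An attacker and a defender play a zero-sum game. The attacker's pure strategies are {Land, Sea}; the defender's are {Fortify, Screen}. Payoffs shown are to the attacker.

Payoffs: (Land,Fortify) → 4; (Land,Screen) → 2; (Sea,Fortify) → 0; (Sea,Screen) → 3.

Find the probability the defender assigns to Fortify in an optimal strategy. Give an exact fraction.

1/5

Row minima: Land → 2, Sea → 0; maximin = 2.
Column maxima: Fortify → 4, Screen → 3; minimax = 3.
2 ≠ 3, so there is no saddle point; optimal play is mixed.
Let the attacker play Land with probability p. Expected payoff against Fortify: 4p + 0(1−p) = 4p; against Screen: 2p + 3(1−p) = −p + 3.
Setting these equal: 4p = −p + 3 ⇒ 5p = 3 ⇒ p = 3/5, and the value is (4)·(3/5) = 12/5.
For the defender: with q = P(Fortify), equating Land's and Sea's payoffs gives 2q + 2 = −3q + 3 ⇒ q = 1/5.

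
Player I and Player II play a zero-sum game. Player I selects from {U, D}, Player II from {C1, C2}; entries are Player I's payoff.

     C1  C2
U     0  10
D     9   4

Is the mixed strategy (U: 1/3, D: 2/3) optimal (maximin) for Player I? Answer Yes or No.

Against C1 this mix gives (1/3)·0 + (2/3)·9 = 6.
Against C2 this mix gives (1/3)·10 + (2/3)·4 = 6.
All of Player II's active replies (C1, C2) yield 6, and no column does worse for Player I. The mix makes Player II indifferent and guarantees 6, so it is optimal.

Yes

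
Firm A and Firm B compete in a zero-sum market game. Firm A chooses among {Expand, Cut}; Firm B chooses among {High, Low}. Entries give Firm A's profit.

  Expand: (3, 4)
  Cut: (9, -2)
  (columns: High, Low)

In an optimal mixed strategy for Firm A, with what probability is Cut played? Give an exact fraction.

Row minima: Expand → 3, Cut → -2; maximin = 3.
Column maxima: High → 9, Low → 4; minimax = 4.
3 ≠ 4, so there is no saddle point; optimal play is mixed.
Let Firm A play Expand with probability p. Expected payoff against High: 3p + 9(1−p) = −6p + 9; against Low: 4p + (-2)(1−p) = 6p − 2.
Setting these equal: −6p + 9 = 6p − 2 ⇒ −12p = -11 ⇒ p = 11/12, and the value is (-6)·(11/12) + 9 = 7/2.
For Firm B: with q = P(High), equating Expand's and Cut's payoffs gives −q + 4 = 11q − 2 ⇒ q = 1/2.

1/12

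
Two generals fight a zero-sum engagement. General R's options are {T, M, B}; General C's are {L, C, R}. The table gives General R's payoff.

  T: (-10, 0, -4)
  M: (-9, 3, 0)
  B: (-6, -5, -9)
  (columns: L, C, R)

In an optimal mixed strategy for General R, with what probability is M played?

1/4

Row minima: T → -10, M → -9, B → -9; maximin = -9.
Column maxima: L → -6, C → 3, R → 0; minimax = -6.
-9 ≠ -6, so there is no saddle point; optimal play is mixed.
T is strictly dominated by M, so General R never plays it.
C is strictly dominated by L (it gives General R strictly more in every row), so General C never plays it.
On the remaining 2×2 (M, B vs L, R):
Let General R play M with probability p. Expected payoff against L: (-9)p + (-6)(1−p) = −3p − 6; against R: 0p + (-9)(1−p) = 9p − 9.
Setting these equal: −3p − 6 = 9p − 9 ⇒ −12p = -3 ⇒ p = 1/4, and the value is (-3)·(1/4) − 6 = -27/4.
For General C: with q = P(L), equating M's and B's payoffs gives −9q = 3q − 9 ⇒ q = 3/4.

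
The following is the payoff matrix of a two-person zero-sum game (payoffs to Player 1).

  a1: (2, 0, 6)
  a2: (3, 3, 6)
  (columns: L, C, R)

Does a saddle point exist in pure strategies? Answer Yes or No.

Row minima: a1 → 0, a2 → 3; maximin = 3.
Column maxima: L → 3, C → 3, R → 6; minimax = 3.
maximin = minimax = 3, so a saddle point exists.

Yes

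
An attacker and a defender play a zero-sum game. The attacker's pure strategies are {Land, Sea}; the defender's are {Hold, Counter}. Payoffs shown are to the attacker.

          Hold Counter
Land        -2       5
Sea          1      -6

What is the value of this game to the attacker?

-1/2

Row minima: Land → -2, Sea → -6; maximin = -2.
Column maxima: Hold → 1, Counter → 5; minimax = 1.
-2 ≠ 1, so there is no saddle point; optimal play is mixed.
Let the attacker play Land with probability p. Expected payoff against Hold: (-2)p + 1(1−p) = −3p + 1; against Counter: 5p + (-6)(1−p) = 11p − 6.
Setting these equal: −3p + 1 = 11p − 6 ⇒ −14p = -7 ⇒ p = 1/2, and the value is (-3)·(1/2) + 1 = -1/2.
For the defender: with q = P(Hold), equating Land's and Sea's payoffs gives −7q + 5 = 7q − 6 ⇒ q = 11/14.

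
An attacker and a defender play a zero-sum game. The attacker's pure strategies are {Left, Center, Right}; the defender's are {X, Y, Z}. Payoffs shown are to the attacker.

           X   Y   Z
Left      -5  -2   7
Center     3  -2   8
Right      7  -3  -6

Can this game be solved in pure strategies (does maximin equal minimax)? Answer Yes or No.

Yes

Row minima: Left → -5, Center → -2, Right → -6; maximin = -2.
Column maxima: X → 7, Y → -2, Z → 8; minimax = -2.
maximin = minimax = -2, so a saddle point exists.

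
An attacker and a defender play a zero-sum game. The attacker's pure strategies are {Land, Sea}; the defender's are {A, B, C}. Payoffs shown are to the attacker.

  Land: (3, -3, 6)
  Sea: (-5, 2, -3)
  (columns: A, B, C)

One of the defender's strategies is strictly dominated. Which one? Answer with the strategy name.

A holds the attacker's payoff strictly below C in every row: 3 < 6, -5 < -3.
So C is strictly dominated for the defender.

C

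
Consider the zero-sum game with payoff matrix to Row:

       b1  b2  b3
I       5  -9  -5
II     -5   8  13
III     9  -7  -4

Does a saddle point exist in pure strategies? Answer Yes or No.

No

Row minima: I → -9, II → -5, III → -7; maximin = -5.
Column maxima: b1 → 9, b2 → 8, b3 → 13; minimax = 8.
-5 ≠ 8, so no pure-strategy equilibrium exists.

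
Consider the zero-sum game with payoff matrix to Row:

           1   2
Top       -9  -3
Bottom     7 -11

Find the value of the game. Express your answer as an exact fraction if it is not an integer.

Row minima: Top → -9, Bottom → -11; maximin = -9.
Column maxima: 1 → 7, 2 → -3; minimax = -3.
-9 ≠ -3, so there is no saddle point; optimal play is mixed.
Let Row play Top with probability p. Expected payoff against 1: (-9)p + 7(1−p) = −16p + 7; against 2: (-3)p + (-11)(1−p) = 8p − 11.
Setting these equal: −16p + 7 = 8p − 11 ⇒ −24p = -18 ⇒ p = 3/4, and the value is (-16)·(3/4) + 7 = -5.
For Column: with q = P(1), equating Top's and Bottom's payoffs gives −6q − 3 = 18q − 11 ⇒ q = 1/3.

-5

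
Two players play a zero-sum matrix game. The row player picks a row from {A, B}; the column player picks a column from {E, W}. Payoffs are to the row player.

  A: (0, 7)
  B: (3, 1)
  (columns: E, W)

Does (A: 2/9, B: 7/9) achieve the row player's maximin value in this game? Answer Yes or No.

Against E this mix gives (2/9)·0 + (7/9)·3 = 7/3.
Against W this mix gives (2/9)·7 + (7/9)·1 = 7/3.
All of the column player's active replies (E, W) yield 7/3, and no column does worse for the row player. The mix makes the column player indifferent and guarantees 7/3, so it is optimal.

Yes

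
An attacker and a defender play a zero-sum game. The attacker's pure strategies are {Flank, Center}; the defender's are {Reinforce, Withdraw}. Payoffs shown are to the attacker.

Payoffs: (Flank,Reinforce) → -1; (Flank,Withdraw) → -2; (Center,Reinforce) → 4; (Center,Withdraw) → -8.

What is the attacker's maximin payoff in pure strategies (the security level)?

-2

Row minima: Flank → -2, Center → -8.
The best of these is -2.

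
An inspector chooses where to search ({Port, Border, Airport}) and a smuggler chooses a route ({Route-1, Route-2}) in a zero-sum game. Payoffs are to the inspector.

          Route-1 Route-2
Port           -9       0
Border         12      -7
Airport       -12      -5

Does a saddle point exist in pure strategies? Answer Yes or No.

Row minima: Port → -9, Border → -7, Airport → -12; maximin = -7.
Column maxima: Route-1 → 12, Route-2 → 0; minimax = 0.
-7 ≠ 0, so no pure-strategy equilibrium exists.

No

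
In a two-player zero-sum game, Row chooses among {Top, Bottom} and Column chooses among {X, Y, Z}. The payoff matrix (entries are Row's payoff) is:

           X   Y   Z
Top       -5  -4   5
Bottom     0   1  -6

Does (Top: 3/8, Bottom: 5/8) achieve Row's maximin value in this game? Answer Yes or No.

Yes

Against X this mix gives (3/8)·(-5) + (5/8)·0 = -15/8.
Against Y this mix gives (3/8)·(-4) + (5/8)·1 = -7/8.
Against Z this mix gives (3/8)·5 + (5/8)·(-6) = -15/8.
All of Column's active replies (X, Z) yield -15/8, and no column does worse for Row. The mix makes Column indifferent and guarantees -15/8, so it is optimal.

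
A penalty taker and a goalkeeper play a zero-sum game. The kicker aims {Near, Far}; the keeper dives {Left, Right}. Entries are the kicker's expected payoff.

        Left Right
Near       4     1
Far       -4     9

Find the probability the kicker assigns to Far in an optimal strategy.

Row minima: Near → 1, Far → -4; maximin = 1.
Column maxima: Left → 4, Right → 9; minimax = 4.
1 ≠ 4, so there is no saddle point; optimal play is mixed.
Let the kicker play Near with probability p. Expected payoff against Left: 4p + (-4)(1−p) = 8p − 4; against Right: 1p + 9(1−p) = −8p + 9.
Setting these equal: 8p − 4 = −8p + 9 ⇒ 16p = 13 ⇒ p = 13/16, and the value is (8)·(13/16) − 4 = 5/2.
For the keeper: with q = P(Left), equating Near's and Far's payoffs gives 3q + 1 = −13q + 9 ⇒ q = 1/2.

3/16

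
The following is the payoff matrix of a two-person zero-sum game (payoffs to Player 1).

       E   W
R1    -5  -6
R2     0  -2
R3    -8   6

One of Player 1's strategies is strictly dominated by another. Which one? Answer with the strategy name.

R1

R2 gives a strictly higher payoff than R1 against every column: 0 > -5, -2 > -6.
So R1 is strictly dominated and Player 1 never plays it.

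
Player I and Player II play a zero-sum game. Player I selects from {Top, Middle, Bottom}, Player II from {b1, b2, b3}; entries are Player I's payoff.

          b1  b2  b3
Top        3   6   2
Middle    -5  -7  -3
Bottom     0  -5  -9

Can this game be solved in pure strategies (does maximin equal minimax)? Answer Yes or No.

Row minima: Top → 2, Middle → -7, Bottom → -9; maximin = 2.
Column maxima: b1 → 3, b2 → 6, b3 → 2; minimax = 2.
maximin = minimax = 2, so a saddle point exists.

Yes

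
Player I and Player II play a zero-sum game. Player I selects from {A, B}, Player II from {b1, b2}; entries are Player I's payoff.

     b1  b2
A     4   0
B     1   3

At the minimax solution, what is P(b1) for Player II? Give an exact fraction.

1/2

Row minima: A → 0, B → 1; maximin = 1.
Column maxima: b1 → 4, b2 → 3; minimax = 3.
1 ≠ 3, so there is no saddle point; optimal play is mixed.
Let Player I play A with probability p. Expected payoff against b1: 4p + 1(1−p) = 3p + 1; against b2: 0p + 3(1−p) = −3p + 3.
Setting these equal: 3p + 1 = −3p + 3 ⇒ 6p = 2 ⇒ p = 1/3, and the value is (3)·(1/3) + 1 = 2.
For Player II: with q = P(b1), equating A's and B's payoffs gives 4q = −2q + 3 ⇒ q = 1/2.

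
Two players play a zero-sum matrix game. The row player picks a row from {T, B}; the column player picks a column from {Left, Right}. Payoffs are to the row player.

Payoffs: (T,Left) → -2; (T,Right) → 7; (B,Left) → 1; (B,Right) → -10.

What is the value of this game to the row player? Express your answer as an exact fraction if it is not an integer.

Row minima: T → -2, B → -10; maximin = -2.
Column maxima: Left → 1, Right → 7; minimax = 1.
-2 ≠ 1, so there is no saddle point; optimal play is mixed.
Let the row player play T with probability p. Expected payoff against Left: (-2)p + 1(1−p) = −3p + 1; against Right: 7p + (-10)(1−p) = 17p − 10.
Setting these equal: −3p + 1 = 17p − 10 ⇒ −20p = -11 ⇒ p = 11/20, and the value is (-3)·(11/20) + 1 = -13/20.
For the column player: with q = P(Left), equating T's and B's payoffs gives −9q + 7 = 11q − 10 ⇒ q = 17/20.

-13/20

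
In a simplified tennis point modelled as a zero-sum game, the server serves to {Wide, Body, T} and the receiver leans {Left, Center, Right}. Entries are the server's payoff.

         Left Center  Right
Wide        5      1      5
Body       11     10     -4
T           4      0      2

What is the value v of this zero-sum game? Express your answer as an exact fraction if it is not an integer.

Row minima: Wide → 1, Body → -4, T → 0; maximin = 1.
Column maxima: Left → 11, Center → 10, Right → 5; minimax = 5.
1 ≠ 5, so there is no saddle point; optimal play is mixed.
T is strictly dominated by Wide, so the server never plays it.
Left is strictly dominated by Center (it gives the server strictly more in every row), so the receiver never plays it.
On the remaining 2×2 (Wide, Body vs Center, Right):
Let the server play Wide with probability p. Expected payoff against Center: 1p + 10(1−p) = −9p + 10; against Right: 5p + (-4)(1−p) = 9p − 4.
Setting these equal: −9p + 10 = 9p − 4 ⇒ −18p = -14 ⇒ p = 7/9, and the value is (-9)·(7/9) + 10 = 3.
For the receiver: with q = P(Center), equating Wide's and Body's payoffs gives −4q + 5 = 14q − 4 ⇒ q = 1/2.

3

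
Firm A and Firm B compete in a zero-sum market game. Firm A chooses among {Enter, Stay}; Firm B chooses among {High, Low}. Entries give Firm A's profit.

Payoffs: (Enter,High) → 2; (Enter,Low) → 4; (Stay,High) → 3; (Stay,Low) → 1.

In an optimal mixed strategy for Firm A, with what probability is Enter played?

1/2

Row minima: Enter → 2, Stay → 1; maximin = 2.
Column maxima: High → 3, Low → 4; minimax = 3.
2 ≠ 3, so there is no saddle point; optimal play is mixed.
Let Firm A play Enter with probability p. Expected payoff against High: 2p + 3(1−p) = −p + 3; against Low: 4p + 1(1−p) = 3p + 1.
Setting these equal: −p + 3 = 3p + 1 ⇒ −4p = -2 ⇒ p = 1/2, and the value is (-1)·(1/2) + 3 = 5/2.
For Firm B: with q = P(High), equating Enter's and Stay's payoffs gives −2q + 4 = 2q + 1 ⇒ q = 3/4.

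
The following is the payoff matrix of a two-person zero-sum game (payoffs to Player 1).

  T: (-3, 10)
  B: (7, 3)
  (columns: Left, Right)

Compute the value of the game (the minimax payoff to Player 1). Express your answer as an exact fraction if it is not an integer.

Row minima: T → -3, B → 3; maximin = 3.
Column maxima: Left → 7, Right → 10; minimax = 7.
3 ≠ 7, so there is no saddle point; optimal play is mixed.
Let Player 1 play T with probability p. Expected payoff against Left: (-3)p + 7(1−p) = −10p + 7; against Right: 10p + 3(1−p) = 7p + 3.
Setting these equal: −10p + 7 = 7p + 3 ⇒ −17p = -4 ⇒ p = 4/17, and the value is (-10)·(4/17) + 7 = 79/17.
For Player 2: with q = P(Left), equating T's and B's payoffs gives −13q + 10 = 4q + 3 ⇒ q = 7/17.

79/17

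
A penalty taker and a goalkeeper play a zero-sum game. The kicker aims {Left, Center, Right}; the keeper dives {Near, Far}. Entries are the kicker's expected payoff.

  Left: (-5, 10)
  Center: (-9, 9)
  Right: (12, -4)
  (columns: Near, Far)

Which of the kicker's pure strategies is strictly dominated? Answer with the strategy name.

Left gives a strictly higher payoff than Center against every column: -5 > -9, 10 > 9.
So Center is strictly dominated and the kicker never plays it.

Center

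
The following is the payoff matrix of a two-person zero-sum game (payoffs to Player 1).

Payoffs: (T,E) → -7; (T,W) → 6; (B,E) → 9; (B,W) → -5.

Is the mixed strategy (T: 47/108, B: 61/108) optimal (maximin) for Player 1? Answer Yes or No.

No

Against E this mix gives (47/108)·(-7) + (61/108)·9 = 55/27.
Against W this mix gives (47/108)·6 + (61/108)·(-5) = -23/108.
Player 2 will play W, holding Player 1 to -23/108. Shifting weight toward the row that does better against W would raise this floor (the equalizing mix achieves 19/27 against both W and E), so the proposed strategy is not optimal.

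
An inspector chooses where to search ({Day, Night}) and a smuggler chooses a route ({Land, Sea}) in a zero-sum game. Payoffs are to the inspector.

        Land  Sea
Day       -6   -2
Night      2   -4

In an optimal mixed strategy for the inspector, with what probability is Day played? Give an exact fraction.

Row minima: Day → -6, Night → -4; maximin = -4.
Column maxima: Land → 2, Sea → -2; minimax = -2.
-4 ≠ -2, so there is no saddle point; optimal play is mixed.
Let the inspector play Day with probability p. Expected payoff against Land: (-6)p + 2(1−p) = −8p + 2; against Sea: (-2)p + (-4)(1−p) = 2p − 4.
Setting these equal: −8p + 2 = 2p − 4 ⇒ −10p = -6 ⇒ p = 3/5, and the value is (-8)·(3/5) + 2 = -14/5.
For the smuggler: with q = P(Land), equating Day's and Night's payoffs gives −4q − 2 = 6q − 4 ⇒ q = 1/5.

3/5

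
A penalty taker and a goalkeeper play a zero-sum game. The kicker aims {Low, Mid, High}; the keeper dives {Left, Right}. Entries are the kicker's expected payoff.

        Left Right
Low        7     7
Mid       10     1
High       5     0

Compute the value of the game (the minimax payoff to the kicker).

7

Row minima: Low → 7, Mid → 1, High → 0; maximin = 7.
Column maxima: Left → 10, Right → 7; minimax = 7.
Since maximin = minimax = 7, there is a saddle point and the value is 7.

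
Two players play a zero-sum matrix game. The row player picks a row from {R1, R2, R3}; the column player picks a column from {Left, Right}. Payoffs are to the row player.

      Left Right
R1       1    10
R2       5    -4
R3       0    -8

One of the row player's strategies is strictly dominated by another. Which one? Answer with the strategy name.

R3

R1 gives a strictly higher payoff than R3 against every column: 1 > 0, 10 > -8.
So R3 is strictly dominated and the row player never plays it.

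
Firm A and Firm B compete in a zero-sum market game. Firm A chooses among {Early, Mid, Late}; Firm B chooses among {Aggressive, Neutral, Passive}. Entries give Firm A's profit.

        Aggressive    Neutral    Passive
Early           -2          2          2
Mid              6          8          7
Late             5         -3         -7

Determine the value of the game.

Row minima: Early → -2, Mid → 6, Late → -7; maximin = 6.
Column maxima: Aggressive → 6, Neutral → 8, Passive → 7; minimax = 6.
Since maximin = minimax = 6, there is a saddle point and the value is 6.

6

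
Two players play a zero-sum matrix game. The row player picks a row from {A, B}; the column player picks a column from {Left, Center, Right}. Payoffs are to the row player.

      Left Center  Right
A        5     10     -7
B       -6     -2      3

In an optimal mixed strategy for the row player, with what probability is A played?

Row minima: A → -7, B → -6; maximin = -6.
Column maxima: Left → 5, Center → 10, Right → 3; minimax = 3.
-6 ≠ 3, so there is no saddle point; optimal play is mixed.
Center is strictly dominated by Left (it gives the row player strictly more in every row), so the column player never plays it.
On the remaining 2×2 (A, B vs Left, Right):
Let the row player play A with probability p. Expected payoff against Left: 5p + (-6)(1−p) = 11p − 6; against Right: (-7)p + 3(1−p) = −10p + 3.
Setting these equal: 11p − 6 = −10p + 3 ⇒ 21p = 9 ⇒ p = 3/7, and the value is (11)·(3/7) − 6 = -9/7.
For the column player: with q = P(Left), equating A's and B's payoffs gives 12q − 7 = −9q + 3 ⇒ q = 10/21.

3/7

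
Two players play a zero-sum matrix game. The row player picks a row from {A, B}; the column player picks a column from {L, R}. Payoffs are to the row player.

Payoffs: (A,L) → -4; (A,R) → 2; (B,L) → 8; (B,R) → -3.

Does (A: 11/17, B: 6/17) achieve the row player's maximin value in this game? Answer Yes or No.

Yes

Against L this mix gives (11/17)·(-4) + (6/17)·8 = 4/17.
Against R this mix gives (11/17)·2 + (6/17)·(-3) = 4/17.
All of the column player's active replies (L, R) yield 4/17, and no column does worse for the row player. The mix makes the column player indifferent and guarantees 4/17, so it is optimal.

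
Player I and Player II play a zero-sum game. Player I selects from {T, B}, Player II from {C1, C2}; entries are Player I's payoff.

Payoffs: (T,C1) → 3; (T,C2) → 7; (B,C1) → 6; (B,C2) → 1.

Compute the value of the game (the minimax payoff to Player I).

Row minima: T → 3, B → 1; maximin = 3.
Column maxima: C1 → 6, C2 → 7; minimax = 6.
3 ≠ 6, so there is no saddle point; optimal play is mixed.
Let Player I play T with probability p. Expected payoff against C1: 3p + 6(1−p) = −3p + 6; against C2: 7p + 1(1−p) = 6p + 1.
Setting these equal: −3p + 6 = 6p + 1 ⇒ −9p = -5 ⇒ p = 5/9, and the value is (-3)·(5/9) + 6 = 13/3.
For Player II: with q = P(C1), equating T's and B's payoffs gives −4q + 7 = 5q + 1 ⇒ q = 2/3.

13/3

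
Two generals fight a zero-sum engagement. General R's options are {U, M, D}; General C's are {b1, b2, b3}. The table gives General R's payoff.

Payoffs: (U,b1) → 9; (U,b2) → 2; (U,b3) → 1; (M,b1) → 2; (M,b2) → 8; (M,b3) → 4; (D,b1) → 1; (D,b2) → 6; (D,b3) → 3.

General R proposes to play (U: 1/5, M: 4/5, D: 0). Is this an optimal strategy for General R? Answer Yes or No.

Against b1 this mix gives (1/5)·9 + (4/5)·2 = 17/5.
Against b2 this mix gives (1/5)·2 + (4/5)·8 = 34/5.
Against b3 this mix gives (1/5)·1 + (4/5)·4 = 17/5.
All of General C's active replies (b1, b3) yield 17/5, and no column does worse for General R. The mix makes General C indifferent and guarantees 17/5, so it is optimal.

Yes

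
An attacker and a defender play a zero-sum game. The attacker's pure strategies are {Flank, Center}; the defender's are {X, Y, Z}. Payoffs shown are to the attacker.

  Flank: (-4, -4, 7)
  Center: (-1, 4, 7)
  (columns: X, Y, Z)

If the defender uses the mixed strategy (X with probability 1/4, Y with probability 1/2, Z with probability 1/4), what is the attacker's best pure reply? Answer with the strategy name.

Expected payoff of Flank: (1/4)·(-4) + (1/2)·(-4) + (1/4)·7 = -5/4.
Expected payoff of Center: (1/4)·(-1) + (1/2)·4 + (1/4)·7 = 7/2.
The largest is 7/2, so the attacker's best response is Center.

Center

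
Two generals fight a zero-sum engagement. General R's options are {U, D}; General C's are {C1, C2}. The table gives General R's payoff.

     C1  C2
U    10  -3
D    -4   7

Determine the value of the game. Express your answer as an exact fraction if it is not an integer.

Row minima: U → -3, D → -4; maximin = -3.
Column maxima: C1 → 10, C2 → 7; minimax = 7.
-3 ≠ 7, so there is no saddle point; optimal play is mixed.
Let General R play U with probability p. Expected payoff against C1: 10p + (-4)(1−p) = 14p − 4; against C2: (-3)p + 7(1−p) = −10p + 7.
Setting these equal: 14p − 4 = −10p + 7 ⇒ 24p = 11 ⇒ p = 11/24, and the value is (14)·(11/24) − 4 = 29/12.
For General C: with q = P(C1), equating U's and D's payoffs gives 13q − 3 = −11q + 7 ⇒ q = 5/12.

29/12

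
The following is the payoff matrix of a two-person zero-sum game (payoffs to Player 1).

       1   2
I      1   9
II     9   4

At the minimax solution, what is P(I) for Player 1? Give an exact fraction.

Row minima: I → 1, II → 4; maximin = 4.
Column maxima: 1 → 9, 2 → 9; minimax = 9.
4 ≠ 9, so there is no saddle point; optimal play is mixed.
Let Player 1 play I with probability p. Expected payoff against 1: 1p + 9(1−p) = −8p + 9; against 2: 9p + 4(1−p) = 5p + 4.
Setting these equal: −8p + 9 = 5p + 4 ⇒ −13p = -5 ⇒ p = 5/13, and the value is (-8)·(5/13) + 9 = 77/13.
For Player 2: with q = P(1), equating I's and II's payoffs gives −8q + 9 = 5q + 4 ⇒ q = 5/13.

5/13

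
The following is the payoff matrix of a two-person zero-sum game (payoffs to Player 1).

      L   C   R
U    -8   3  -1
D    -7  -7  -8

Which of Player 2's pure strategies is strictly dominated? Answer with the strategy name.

R holds Player 1's payoff strictly below C in every row: -1 < 3, -8 < -7.
So C is strictly dominated for Player 2.

C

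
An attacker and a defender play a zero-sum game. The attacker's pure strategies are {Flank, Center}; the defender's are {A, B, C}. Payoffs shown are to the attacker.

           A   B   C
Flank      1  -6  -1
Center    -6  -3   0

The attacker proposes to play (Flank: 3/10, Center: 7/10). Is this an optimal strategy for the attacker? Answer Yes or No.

Against A this mix gives (3/10)·1 + (7/10)·(-6) = -39/10.
Against B this mix gives (3/10)·(-6) + (7/10)·(-3) = -39/10.
Against C this mix gives (3/10)·(-1) + (7/10)·0 = -3/10.
All of the defender's active replies (A, B) yield -39/10, and no column does worse for the attacker. The mix makes the defender indifferent and guarantees -39/10, so it is optimal.

Yes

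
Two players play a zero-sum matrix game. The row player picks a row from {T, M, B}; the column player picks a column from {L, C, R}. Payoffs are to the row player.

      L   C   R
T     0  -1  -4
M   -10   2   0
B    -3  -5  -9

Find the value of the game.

Row minima: T → -4, M → -10, B → -9; maximin = -4.
Column maxima: L → 0, C → 2, R → 0; minimax = 0.
-4 ≠ 0, so there is no saddle point; optimal play is mixed.
B is strictly dominated by T, so the row player never plays it.
C is strictly dominated by R (it gives the row player strictly more in every row), so the column player never plays it.
On the remaining 2×2 (T, M vs L, R):
Let the row player play T with probability p. Expected payoff against L: 0p + (-10)(1−p) = 10p − 10; against R: (-4)p + 0(1−p) = −4p.
Setting these equal: 10p − 10 = −4p ⇒ 14p = 10 ⇒ p = 5/7, and the value is (10)·(5/7) − 10 = -20/7.
For the column player: with q = P(L), equating T's and M's payoffs gives 4q − 4 = −10q ⇒ q = 2/7.

-20/7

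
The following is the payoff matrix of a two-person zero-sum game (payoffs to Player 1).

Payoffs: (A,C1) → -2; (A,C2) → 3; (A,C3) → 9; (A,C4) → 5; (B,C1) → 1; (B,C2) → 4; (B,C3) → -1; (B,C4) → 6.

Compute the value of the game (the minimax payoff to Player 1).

7/13

Row minima: A → -2, B → -1; maximin = -1.
Column maxima: C1 → 1, C2 → 4, C3 → 9, C4 → 6; minimax = 1.
-1 ≠ 1, so there is no saddle point; optimal play is mixed.
C2 is strictly dominated by C1 (it gives Player 1 strictly more in every row), so Player 2 never plays it.
C4 is strictly dominated by C1 (it gives Player 1 strictly more in every row), so Player 2 never plays it.
On the remaining 2×2 (A, B vs C1, C3):
Let Player 1 play A with probability p. Expected payoff against C1: (-2)p + 1(1−p) = −3p + 1; against C3: 9p + (-1)(1−p) = 10p − 1.
Setting these equal: −3p + 1 = 10p − 1 ⇒ −13p = -2 ⇒ p = 2/13, and the value is (-3)·(2/13) + 1 = 7/13.
For Player 2: with q = P(C1), equating A's and B's payoffs gives −11q + 9 = 2q − 1 ⇒ q = 10/13.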